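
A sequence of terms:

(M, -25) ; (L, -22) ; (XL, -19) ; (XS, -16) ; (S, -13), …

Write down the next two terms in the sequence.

Size: runs through clothing sizes XS→XL, so M, L, XL, XS, S → M → L.
Second part goes -25, -22, -19, -16, -13 → -10 → -7 (+3 each step).
Putting the parts together: (M, -10) and then (L, -7).

(M, -10), (L, -7)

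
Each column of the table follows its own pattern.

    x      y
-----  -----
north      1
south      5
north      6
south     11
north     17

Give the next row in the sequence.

Column x: north, south, north, south, north → south (alternates north ↔ south).
Column y: each term is the sum of the two before it; 1, 5, 6, 11, 17 → 28.
Combining the parts gives south  28.

south  28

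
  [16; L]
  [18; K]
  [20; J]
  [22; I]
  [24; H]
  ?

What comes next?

[26; G]

First coordinate goes 16, 18, 20, 22, 24 → 26 (+2 each step).
Letter goes L, K, J, I, H → G (letters move back 1 place in the alphabet).
So the next element is [26; G].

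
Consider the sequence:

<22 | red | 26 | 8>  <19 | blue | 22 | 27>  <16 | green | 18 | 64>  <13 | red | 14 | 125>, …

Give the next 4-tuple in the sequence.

<10 | blue | 10 | 216>

First coordinate: 22, 19, 16, 13 → 10 (−3 each step).
Colour: repeats red → blue → green; red, blue, green, red → blue.
Third coordinate: −4 each step, so 26, 22, 18, 14 → 10.
Fourth coordinate: perfect cubes: 2³, 3³, 4³, …, so 8, 27, 64, 125 → 216.
So the next 4-tuple is <10 | blue | 10 | 216>.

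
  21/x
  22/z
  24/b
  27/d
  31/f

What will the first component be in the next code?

For the first component, differences are 1, 2, 3, … (increasing by 1 each time): 21, 22, 24, 27, 31 → 36.
For the letter, letters move forward 2 places in the alphabet, wrapping Z→A: x, z, b, d, f → h.

36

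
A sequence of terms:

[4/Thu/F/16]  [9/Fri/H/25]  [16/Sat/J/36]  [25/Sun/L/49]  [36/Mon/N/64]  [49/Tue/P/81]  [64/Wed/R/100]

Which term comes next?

[81/Thu/T/121]

First component goes 4, 9, 16, 25, 36, 49, 64 → 81 (perfect squares: 2², 3², 4², …).
Day: runs through the weekdays Mon→Sun, so Thu, Fri, Sat, Sun, Mon, Tue, Wed → Thu.
Letter: letters move forward 2 places in the alphabet, so F, H, J, L, N, P, R → T.
For the fourth component, perfect squares: 4², 5², 6², …: 16, 25, 36, 49, 64, 81, 100 → 121.
So the next term is [81/Thu/T/121].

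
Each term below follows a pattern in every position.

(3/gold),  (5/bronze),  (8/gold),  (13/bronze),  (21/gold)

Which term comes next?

(34/bronze)

First value — each term is the sum of the two before it: 3, 5, 8, 13, 21 → 34.
Rank goes gold, bronze, gold, bronze, gold → bronze (alternates gold ↔ bronze).
Putting it together: (34/bronze).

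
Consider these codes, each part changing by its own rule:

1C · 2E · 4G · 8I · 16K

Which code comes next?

First component: ×2 each step, so 1, 2, 4, 8, 16 → 32.
Letter: letters move forward 2 places in the alphabet; C, E, G, I, K → M.
So the next code is 32M.

32M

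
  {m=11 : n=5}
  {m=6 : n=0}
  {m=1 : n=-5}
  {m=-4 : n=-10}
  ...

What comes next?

{m=-9 : n=-15}

M — −5 each step: 11, 6, 1, -4 → -9.
N: 5, 0, -5, -10 → -15 (always 6 less than the m).
Combining the parts gives {m=-9 : n=-15}.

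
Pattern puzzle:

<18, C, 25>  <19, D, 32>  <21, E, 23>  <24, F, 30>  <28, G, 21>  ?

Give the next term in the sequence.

First component: 18, 19, 21, 24, 28 → 33 (differences are 1, 2, 3, … (increasing by 1 each time)).
For the letter, letters move forward 1 place in the alphabet: C, D, E, F, G → H.
Third component: alternating steps +7, −9, +7, −9, …, so 25, 32, 23, 30, 21 → 28.
Putting it together: <33, H, 28>.

<33, H, 28>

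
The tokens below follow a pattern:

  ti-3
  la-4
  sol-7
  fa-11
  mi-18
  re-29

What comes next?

do-47

Note goes ti, la, sol, fa, mi, re → do (runs backward through the solfège scale do→ti).
Second component: each term is the sum of the two before it, so 3, 4, 7, 11, 18, 29 → 47.
So the next token is do-47.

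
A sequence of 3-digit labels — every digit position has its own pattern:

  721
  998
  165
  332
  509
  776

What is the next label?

For the first digit, +2 each step, mod 10: 7, 9, 1, 3, 5, 7 → 9.
For the second digit, −3 each step, mod 10: 2, 9, 6, 3, 0, 7 → 4.
Third digit goes 1, 8, 5, 2, 9, 6 → 3 (−3 each step, mod 10).
Combining the parts gives 943.

943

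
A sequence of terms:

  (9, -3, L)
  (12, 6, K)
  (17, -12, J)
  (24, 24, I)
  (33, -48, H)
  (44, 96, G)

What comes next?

First component: differences are 3, 5, 7, … (increasing by 2 each time); 9, 12, 17, 24, 33, 44 → 57.
For the second component, ×(-2) each step: -3, 6, -12, 24, -48, 96 → -192.
Letter: letters move back 1 place in the alphabet; L, K, J, I, H, G → F.
Combining the parts gives (57, -192, F).

(57, -192, F)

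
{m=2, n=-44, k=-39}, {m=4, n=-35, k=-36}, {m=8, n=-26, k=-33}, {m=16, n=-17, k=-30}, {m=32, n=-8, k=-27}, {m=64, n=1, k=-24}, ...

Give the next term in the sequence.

M goes 2, 4, 8, 16, 32, 64 → 128 (×2 each step).
N: +9 each step; -44, -35, -26, -17, -8, 1 → 10.
K goes -39, -36, -33, -30, -27, -24 → -21 (+3 each step).
Putting it together: {m=128, n=10, k=-21}.

{m=128, n=10, k=-21}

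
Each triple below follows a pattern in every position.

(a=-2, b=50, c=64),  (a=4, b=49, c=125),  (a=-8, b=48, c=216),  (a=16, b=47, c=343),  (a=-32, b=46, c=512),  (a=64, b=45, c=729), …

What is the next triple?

(a=-128, b=44, c=1000)

A goes -2, 4, -8, 16, -32, 64 → -128 (×(-2) each step).
B — −1 each step: 50, 49, 48, 47, 46, 45 → 44.
C — perfect cubes: 4³, 5³, 6³, …: 64, 125, 216, 343, 512, 729 → 1000.
Combining the parts gives (a=-128, b=44, c=1000).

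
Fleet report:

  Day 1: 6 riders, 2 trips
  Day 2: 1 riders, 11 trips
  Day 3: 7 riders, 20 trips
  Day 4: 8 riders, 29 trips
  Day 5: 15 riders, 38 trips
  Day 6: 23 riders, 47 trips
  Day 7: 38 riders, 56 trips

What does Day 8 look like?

Riders: each term is the sum of the two before it; 6, 1, 7, 8, 15, 23, 38 → 61.
Trips: 2, 11, 20, 29, 38, 47, 56 → 65 (+9 each step).
Combining the parts gives 61 riders, 65 trips.

61 riders, 65 trips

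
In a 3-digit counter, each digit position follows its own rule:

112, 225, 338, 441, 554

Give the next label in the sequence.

667

First digit: +1 each step, mod 10, so 1, 2, 3, 4, 5 → 6.
For the second digit, +1 each step, mod 10: 1, 2, 3, 4, 5 → 6.
Third digit: +3 each step, mod 10; 2, 5, 8, 1, 4 → 7.
So the next label is 667.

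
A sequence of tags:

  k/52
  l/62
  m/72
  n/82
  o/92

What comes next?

Letter: letters move forward 1 place in the alphabet; k, l, m, n, o → p.
Second component: +10 each step, so 52, 62, 72, 82, 92 → 102.
Putting it together: p/102.

p/102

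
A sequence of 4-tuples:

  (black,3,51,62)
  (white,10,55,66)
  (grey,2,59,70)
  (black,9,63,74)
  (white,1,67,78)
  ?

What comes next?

Shade — repeats black → white → grey: black, white, grey, black, white → grey.
Second part goes 3, 10, 2, 9, 1 → 8 (alternating steps +7, −8, +7, −8, …).
Third part: +4 each step, so 51, 55, 59, 63, 67 → 71.
For the fourth part, always 11 more than the third part: 62, 66, 70, 74, 78 → 82.
Putting it together: (grey,8,71,82).

(grey,8,71,82)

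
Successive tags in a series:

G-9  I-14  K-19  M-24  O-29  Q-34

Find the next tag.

Letter: letters move forward 2 places in the alphabet, so G, I, K, M, O, Q → S.
Second component goes 9, 14, 19, 24, 29, 34 → 39 (+5 each step).
Combining the parts gives S-39.

S-39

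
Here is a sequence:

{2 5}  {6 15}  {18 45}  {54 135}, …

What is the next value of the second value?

405

Second value goes 5, 15, 45, 135 → 405 (×3 each step).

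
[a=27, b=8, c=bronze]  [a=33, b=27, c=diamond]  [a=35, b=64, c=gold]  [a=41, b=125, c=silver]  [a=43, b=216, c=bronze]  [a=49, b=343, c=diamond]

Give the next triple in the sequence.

A: alternating steps +6, +2, +6, +2, …; 27, 33, 35, 41, 43, 49 → 51.
B — perfect cubes: 2³, 3³, 4³, …: 8, 27, 64, 125, 216, 343 → 512.
C goes bronze, diamond, gold, silver, bronze, diamond → gold (repeats bronze → diamond → gold → silver).
So the next triple is [a=51, b=512, c=gold].

[a=51, b=512, c=gold]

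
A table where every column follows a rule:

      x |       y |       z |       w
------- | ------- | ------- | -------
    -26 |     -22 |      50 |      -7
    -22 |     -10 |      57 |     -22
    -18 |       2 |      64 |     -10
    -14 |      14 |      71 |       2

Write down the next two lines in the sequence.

-10  26  78  14; -6  38  85  26

Column x: +4 each step; -26, -22, -18, -14 → -10 → -6.
Column y — +12 each step: -22, -10, 2, 14 → 26 → 38.
Column z goes 50, 57, 64, 71 → 78 → 85 (+7 each step).
Column w: -7, -22, -10, 2 → 14 → 26 (always the previous value of the column y).
So the next two lines are -10  26  78  14 and -6  38  85  26.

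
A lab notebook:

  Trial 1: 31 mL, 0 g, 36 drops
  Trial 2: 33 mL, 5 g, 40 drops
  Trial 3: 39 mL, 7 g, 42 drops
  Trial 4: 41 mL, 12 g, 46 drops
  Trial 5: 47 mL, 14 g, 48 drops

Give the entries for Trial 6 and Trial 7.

ML goes 31, 33, 39, 41, 47 → 49 → 55 (alternating steps +2, +6, +2, +6, …).
G: alternating steps +5, +2, +5, +2, …, so 0, 5, 7, 12, 14 → 19 → 21.
For the drops, alternating steps +4, +2, +4, +2, …: 36, 40, 42, 46, 48 → 52 → 54.
Putting the parts together: 49 mL, 19 g, 52 drops and then 55 mL, 21 g, 54 drops.

49 mL, 19 g, 52 drops; 55 mL, 21 g, 54 drops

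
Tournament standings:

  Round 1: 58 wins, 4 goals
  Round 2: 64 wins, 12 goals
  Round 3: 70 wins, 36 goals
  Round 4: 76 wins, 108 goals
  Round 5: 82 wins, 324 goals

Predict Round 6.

Wins goes 58, 64, 70, 76, 82 → 88 (+6 each step).
For the goals, ×3 each step: 4, 12, 36, 108, 324 → 972.
Combining the parts gives 88 wins, 972 goals.

88 wins, 972 goals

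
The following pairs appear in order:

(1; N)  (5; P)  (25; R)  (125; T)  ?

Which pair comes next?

First part: ×5 each step, so 1, 5, 25, 125 → 625.
Letter: letters move forward 2 places in the alphabet, so N, P, R, T → V.
Putting it together: (625; V).

(625; V)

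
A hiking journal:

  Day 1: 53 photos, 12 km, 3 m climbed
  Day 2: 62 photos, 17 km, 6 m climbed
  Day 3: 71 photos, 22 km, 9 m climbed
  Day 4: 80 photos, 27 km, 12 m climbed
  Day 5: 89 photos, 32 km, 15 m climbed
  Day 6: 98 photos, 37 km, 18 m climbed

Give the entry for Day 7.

Photos: +9 each step, so 53, 62, 71, 80, 89, 98 → 107.
Km — +5 each step: 12, 17, 22, 27, 32, 37 → 42.
M climbed — +3 each step: 3, 6, 9, 12, 15, 18 → 21.
Combining the parts gives 107 photos, 42 km, 21 m climbed.

107 photos, 42 km, 21 m climbed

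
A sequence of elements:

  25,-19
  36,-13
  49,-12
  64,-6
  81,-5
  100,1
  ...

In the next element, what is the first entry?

First entry: perfect squares: 5², 6², 7², …; 25, 36, 49, 64, 81, 100 → 121.

121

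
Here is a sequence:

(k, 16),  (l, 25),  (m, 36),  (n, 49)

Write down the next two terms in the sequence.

Letter — letters move forward 1 place in the alphabet: k, l, m, n → o → p.
Second coordinate: perfect squares: 4², 5², 6², …, so 16, 25, 36, 49 → 64 → 81.
So the next two terms are (o, 64) and (p, 81).

(o, 64), (p, 81)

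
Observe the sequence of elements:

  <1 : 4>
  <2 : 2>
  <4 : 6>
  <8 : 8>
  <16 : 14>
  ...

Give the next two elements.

<32 : 22>, <64 : 36>

First part — ×2 each step: 1, 2, 4, 8, 16 → 32 → 64.
Second part goes 4, 2, 6, 8, 14 → 22 → 36 (each term is the sum of the two before it).
So the next two elements are <32 : 22> and <64 : 36>.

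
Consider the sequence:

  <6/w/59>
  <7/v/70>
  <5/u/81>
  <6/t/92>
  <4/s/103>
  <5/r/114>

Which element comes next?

<3/q/125>

First component: alternating steps +1, −2, +1, −2, …; 6, 7, 5, 6, 4, 5 → 3.
Letter: letters move back 1 place in the alphabet; w, v, u, t, s, r → q.
Third component: +11 each step; 59, 70, 81, 92, 103, 114 → 125.
Combining the parts gives <3/q/125>.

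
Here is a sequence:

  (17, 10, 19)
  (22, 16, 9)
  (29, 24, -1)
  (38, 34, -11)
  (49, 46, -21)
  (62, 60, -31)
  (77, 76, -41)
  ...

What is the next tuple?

(94, 94, -51)

First slot goes 17, 22, 29, 38, 49, 62, 77 → 94 (differences are 5, 7, 9, … (increasing by 2 each time)).
For the second slot, differences are 6, 8, 10, … (increasing by 2 each time): 10, 16, 24, 34, 46, 60, 76 → 94.
For the third slot, −10 each step: 19, 9, -1, -11, -21, -31, -41 → -51.
So the next tuple is (94, 94, -51).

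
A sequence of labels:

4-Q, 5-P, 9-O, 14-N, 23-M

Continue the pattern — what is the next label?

For the first component, each term is the sum of the two before it: 4, 5, 9, 14, 23 → 37.
For the letter, letters move back 1 place in the alphabet: Q, P, O, N, M → L.
Putting it together: 37-L.

37-L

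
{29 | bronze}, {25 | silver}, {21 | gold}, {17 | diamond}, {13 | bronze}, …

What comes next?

First component — −4 each step: 29, 25, 21, 17, 13 → 9.
Rank: repeats bronze → silver → gold → diamond; bronze, silver, gold, diamond, bronze → silver.
Combining the parts gives {9 | silver}.

{9 | silver}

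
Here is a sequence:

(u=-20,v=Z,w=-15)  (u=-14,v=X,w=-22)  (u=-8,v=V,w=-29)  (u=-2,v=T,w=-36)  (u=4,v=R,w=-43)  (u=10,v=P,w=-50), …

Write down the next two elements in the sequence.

For the u, +6 each step: -20, -14, -8, -2, 4, 10 → 16 → 22.
V: letters move back 2 places in the alphabet, so Z, X, V, T, R, P → N → L.
W: -15, -22, -29, -36, -43, -50 → -57 → -64 (−7 each step).
So the next two elements are (u=16,v=N,w=-57) and (u=22,v=L,w=-64).

(u=16,v=N,w=-57), (u=22,v=L,w=-64)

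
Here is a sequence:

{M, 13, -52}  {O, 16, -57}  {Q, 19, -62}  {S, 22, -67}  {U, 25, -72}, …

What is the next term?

Letter: letters move forward 2 places in the alphabet, so M, O, Q, S, U → W.
Second entry goes 13, 16, 19, 22, 25 → 28 (+3 each step).
Third entry goes -52, -57, -62, -67, -72 → -77 (−5 each step).
So the next term is {W, 28, -77}.

{W, 28, -77}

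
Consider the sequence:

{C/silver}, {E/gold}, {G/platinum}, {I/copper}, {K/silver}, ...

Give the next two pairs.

Letter: letters move forward 2 places in the alphabet; C, E, G, I, K → M → O.
Metal: silver, gold, platinum, copper, silver → gold → platinum (repeats silver → gold → platinum → copper).
So the next two pairs are {M/gold} and {O/platinum}.

{M/gold}, {O/platinum}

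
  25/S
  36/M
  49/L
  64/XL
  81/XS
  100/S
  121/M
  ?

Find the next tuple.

144/L

First coordinate: 25, 36, 49, 64, 81, 100, 121 → 144 (perfect squares: 5², 6², 7², …).
Size: repeats S → M → L → XL → XS; S, M, L, XL, XS, S, M → L.
Putting it together: 144/L.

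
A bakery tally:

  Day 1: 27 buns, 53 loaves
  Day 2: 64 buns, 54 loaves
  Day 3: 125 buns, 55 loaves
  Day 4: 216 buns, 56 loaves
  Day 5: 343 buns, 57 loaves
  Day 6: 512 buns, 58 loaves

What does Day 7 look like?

Buns: 27, 64, 125, 216, 343, 512 → 729 (perfect cubes: 3³, 4³, 5³, …).
Loaves: +1 each step, so 53, 54, 55, 56, 57, 58 → 59.
Combining the parts gives 729 buns, 59 loaves.

729 buns, 59 loaves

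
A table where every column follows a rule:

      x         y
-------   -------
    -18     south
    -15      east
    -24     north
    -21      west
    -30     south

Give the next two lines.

-27  east; -36  north

Column x: alternating steps +3, −9, +3, −9, …; -18, -15, -24, -21, -30 → -27 → -36.
Column y goes south, east, north, west, south → east → north (repeats south → east → north → west).
Putting the parts together: -27  east and then -36  north.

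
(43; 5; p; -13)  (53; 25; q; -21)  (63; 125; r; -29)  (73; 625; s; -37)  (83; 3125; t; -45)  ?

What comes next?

(93; 15625; u; -53)

First slot: +10 each step; 43, 53, 63, 73, 83 → 93.
Second slot — ×5 each step: 5, 25, 125, 625, 3125 → 15625.
Letter — letters move forward 1 place in the alphabet: p, q, r, s, t → u.
Fourth slot: −8 each step; -13, -21, -29, -37, -45 → -53.
So the next tuple is (93; 15625; u; -53).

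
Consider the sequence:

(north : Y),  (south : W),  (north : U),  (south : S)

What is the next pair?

(north : Q)

Direction — alternates north ↔ south: north, south, north, south → north.
Letter — letters move back 2 places in the alphabet: Y, W, U, S → Q.
Putting it together: (north : Q).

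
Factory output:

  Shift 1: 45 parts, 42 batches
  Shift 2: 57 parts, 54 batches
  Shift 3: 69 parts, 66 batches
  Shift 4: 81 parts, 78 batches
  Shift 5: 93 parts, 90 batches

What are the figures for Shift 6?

Parts: +12 each step; 45, 57, 69, 81, 93 → 105.
For the batches, always 3 less than the parts: 42, 54, 66, 78, 90 → 102.
Combining the parts gives 105 parts, 102 batches.

105 parts, 102 batches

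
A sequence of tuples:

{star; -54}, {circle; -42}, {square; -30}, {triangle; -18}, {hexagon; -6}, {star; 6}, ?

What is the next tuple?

{circle; 18}

Shape: repeats star → circle → square → triangle → hexagon, so star, circle, square, triangle, hexagon, star → circle.
Second component: -54, -42, -30, -18, -6, 6 → 18 (+12 each step).
Putting it together: {circle; 18}.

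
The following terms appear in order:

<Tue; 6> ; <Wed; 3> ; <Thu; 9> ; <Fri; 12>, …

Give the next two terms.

Day goes Tue, Wed, Thu, Fri → Sat → Sun (runs through the weekdays Mon→Sun).
For the second part, each term is the sum of the two before it: 6, 3, 9, 12 → 21 → 33.
Putting the parts together: <Sat; 21> and then <Sun; 33>.

<Sat; 21>, <Sun; 33>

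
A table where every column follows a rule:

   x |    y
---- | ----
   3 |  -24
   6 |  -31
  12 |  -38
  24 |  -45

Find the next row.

Column x — ×2 each step: 3, 6, 12, 24 → 48.
Column y: −7 each step, so -24, -31, -38, -45 → -52.
Combining the parts gives 48  -52.

48  -52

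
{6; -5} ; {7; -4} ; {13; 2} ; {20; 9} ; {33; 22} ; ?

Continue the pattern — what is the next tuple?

First value — each term is the sum of the two before it: 6, 7, 13, 20, 33 → 53.
Second value — always 11 less than the first value: -5, -4, 2, 9, 22 → 42.
Combining the parts gives {53; 42}.

{53; 42}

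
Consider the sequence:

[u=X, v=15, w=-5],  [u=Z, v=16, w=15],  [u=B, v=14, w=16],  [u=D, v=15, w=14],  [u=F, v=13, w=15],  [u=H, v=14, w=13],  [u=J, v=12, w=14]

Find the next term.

U goes X, Z, B, D, F, H, J → L (letters move forward 2 places in the alphabet, wrapping Z→A).
V — alternating steps +1, −2, +1, −2, …: 15, 16, 14, 15, 13, 14, 12 → 13.
For the w, always the previous value of the v: -5, 15, 16, 14, 15, 13, 14 → 12.
So the next term is [u=L, v=13, w=12].

[u=L, v=13, w=12]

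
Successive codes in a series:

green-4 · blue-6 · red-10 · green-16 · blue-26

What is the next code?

red-42

Colour: repeats green → blue → red, so green, blue, red, green, blue → red.
Second component goes 4, 6, 10, 16, 26 → 42 (each term is the sum of the two before it).
So the next code is red-42.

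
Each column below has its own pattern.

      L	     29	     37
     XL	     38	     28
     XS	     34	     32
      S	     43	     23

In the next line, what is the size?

M

Size — runs through clothing sizes XS→XL: L, XL, XS, S → M.
Second component — alternating steps +9, −4, +9, −4, …: 29, 38, 34, 43 → 39.
Third component: together with the second component always sums to 66; 37, 28, 32, 23 → 27.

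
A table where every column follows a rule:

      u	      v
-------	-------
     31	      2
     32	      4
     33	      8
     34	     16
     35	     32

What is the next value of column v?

Column v goes 2, 4, 8, 16, 32 → 64 (×2 each step).

64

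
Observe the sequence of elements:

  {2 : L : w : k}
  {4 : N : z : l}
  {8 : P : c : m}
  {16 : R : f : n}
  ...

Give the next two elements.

{32 : T : i : o}, {64 : V : l : p}

First coordinate goes 2, 4, 8, 16 → 32 → 64 (×2 each step).
First letter — letters move forward 2 places in the alphabet: L, N, P, R → T → V.
Second letter: letters move forward 3 places in the alphabet, wrapping Z→A, so w, z, c, f → i → l.
Third letter — letters move forward 1 place in the alphabet: k, l, m, n → o → p.
So the next two elements are {32 : T : i : o} and {64 : V : l : p}.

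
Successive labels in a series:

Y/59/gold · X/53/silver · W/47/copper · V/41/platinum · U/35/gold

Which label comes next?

Letter goes Y, X, W, V, U → T (letters move back 1 place in the alphabet).
Second component goes 59, 53, 47, 41, 35 → 29 (−6 each step).
For the metal, repeats gold → silver → copper → platinum: gold, silver, copper, platinum, gold → silver.
Combining the parts gives T/29/silver.

T/29/silver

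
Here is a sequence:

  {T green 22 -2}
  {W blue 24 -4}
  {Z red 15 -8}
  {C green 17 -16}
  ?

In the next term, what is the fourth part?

Letter goes T, W, Z, C → F (letters move forward 3 places in the alphabet, wrapping Z→A).
Colour — repeats green → blue → red: green, blue, red, green → blue.
Third part: alternating steps +2, −9, +2, −9, …, so 22, 24, 15, 17 → 8.
Fourth part: ×2 each step; -2, -4, -8, -16 → -32.

-32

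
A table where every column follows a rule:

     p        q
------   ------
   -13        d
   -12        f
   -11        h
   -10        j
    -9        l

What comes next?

-8  n

Column p: -13, -12, -11, -10, -9 → -8 (+1 each step).
Column q: letters move forward 2 places in the alphabet, so d, f, h, j, l → n.
So the next line is -8  n.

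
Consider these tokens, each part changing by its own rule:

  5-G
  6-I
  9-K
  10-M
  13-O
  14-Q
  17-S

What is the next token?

First component — alternating steps +1, +3, +1, +3, …: 5, 6, 9, 10, 13, 14, 17 → 18.
Letter — letters move forward 2 places in the alphabet: G, I, K, M, O, Q, S → U.
Combining the parts gives 18-U.

18-U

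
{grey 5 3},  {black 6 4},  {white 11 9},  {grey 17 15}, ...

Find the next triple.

Shade — repeats grey → black → white: grey, black, white, grey → black.
Second value: 5, 6, 11, 17 → 28 (each term is the sum of the two before it).
Third value goes 3, 4, 9, 15 → 26 (always 2 less than the second value).
Putting it together: {black 28 26}.

{black 28 26}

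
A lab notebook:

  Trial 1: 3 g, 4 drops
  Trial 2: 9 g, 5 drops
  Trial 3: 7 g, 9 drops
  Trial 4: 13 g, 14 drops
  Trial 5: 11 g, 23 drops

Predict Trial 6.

G: alternating steps +6, −2, +6, −2, …, so 3, 9, 7, 13, 11 → 17.
Drops: each term is the sum of the two before it, so 4, 5, 9, 14, 23 → 37.
Combining the parts gives 17 g, 37 drops.

17 g, 37 drops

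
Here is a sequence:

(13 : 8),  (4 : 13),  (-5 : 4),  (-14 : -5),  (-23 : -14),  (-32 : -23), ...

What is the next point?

(-41 : -32)

First part — −9 each step: 13, 4, -5, -14, -23, -32 → -41.
Second part: always the previous value of the first part; 8, 13, 4, -5, -14, -23 → -32.
Combining the parts gives (-41 : -32).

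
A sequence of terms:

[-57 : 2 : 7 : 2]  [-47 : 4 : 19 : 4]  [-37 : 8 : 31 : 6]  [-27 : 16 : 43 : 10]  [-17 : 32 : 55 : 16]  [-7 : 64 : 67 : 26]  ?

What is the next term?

First entry: +10 each step; -57, -47, -37, -27, -17, -7 → 3.
Second entry: ×2 each step; 2, 4, 8, 16, 32, 64 → 128.
Third entry goes 7, 19, 31, 43, 55, 67 → 79 (+12 each step).
Fourth entry: each term is the sum of the two before it, so 2, 4, 6, 10, 16, 26 → 42.
Combining the parts gives [3 : 128 : 79 : 42].

[3 : 128 : 79 : 42]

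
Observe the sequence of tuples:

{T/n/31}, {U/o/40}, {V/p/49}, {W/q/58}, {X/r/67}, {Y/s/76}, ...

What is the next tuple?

{Z/t/85}

First letter — letters move forward 1 place in the alphabet: T, U, V, W, X, Y → Z.
Second letter: letters move forward 1 place in the alphabet; n, o, p, q, r, s → t.
Third entry goes 31, 40, 49, 58, 67, 76 → 85 (+9 each step).
Combining the parts gives {Z/t/85}.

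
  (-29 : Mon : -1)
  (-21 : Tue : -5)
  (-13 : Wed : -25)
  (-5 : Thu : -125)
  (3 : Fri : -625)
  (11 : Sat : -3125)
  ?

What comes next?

(19 : Sun : -15625)

First component goes -29, -21, -13, -5, 3, 11 → 19 (+8 each step).
Day: Mon, Tue, Wed, Thu, Fri, Sat → Sun (runs through the weekdays Mon→Sun).
Third component: -1, -5, -25, -125, -625, -3125 → -15625 (×5 each step).
So the next tuple is (19 : Sun : -15625).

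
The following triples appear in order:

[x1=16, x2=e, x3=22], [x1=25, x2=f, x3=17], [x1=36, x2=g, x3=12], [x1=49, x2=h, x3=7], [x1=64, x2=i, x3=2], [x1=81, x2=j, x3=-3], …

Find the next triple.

[x1=100, x2=k, x3=-8]

X1: perfect squares: 4², 5², 6², …, so 16, 25, 36, 49, 64, 81 → 100.
X2: letters move forward 1 place in the alphabet; e, f, g, h, i, j → k.
X3: −5 each step, so 22, 17, 12, 7, 2, -3 → -8.
Putting it together: [x1=100, x2=k, x3=-8].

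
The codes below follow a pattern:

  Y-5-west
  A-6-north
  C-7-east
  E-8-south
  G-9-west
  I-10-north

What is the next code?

Letter: Y, A, C, E, G, I → K (letters move forward 2 places in the alphabet, wrapping Z→A).
Second component goes 5, 6, 7, 8, 9, 10 → 11 (+1 each step).
Direction: repeats west → north → east → south; west, north, east, south, west, north → east.
So the next code is K-11-east.

K-11-east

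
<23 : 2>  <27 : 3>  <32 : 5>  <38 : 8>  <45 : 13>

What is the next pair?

<53 : 21>

First part goes 23, 27, 32, 38, 45 → 53 (differences are 4, 5, 6, … (increasing by 1 each time)).
Second part goes 2, 3, 5, 8, 13 → 21 (each term is the sum of the two before it).
Combining the parts gives <53 : 21>.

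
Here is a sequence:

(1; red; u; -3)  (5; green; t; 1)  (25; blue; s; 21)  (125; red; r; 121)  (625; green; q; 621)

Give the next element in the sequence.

For the first coordinate, ×5 each step: 1, 5, 25, 125, 625 → 3125.
Colour — repeats red → green → blue: red, green, blue, red, green → blue.
Letter — letters move back 1 place in the alphabet: u, t, s, r, q → p.
For the fourth coordinate, always 4 less than the first coordinate: -3, 1, 21, 121, 621 → 3121.
So the next element is (3125; blue; p; 3121).

(3125; blue; p; 3121)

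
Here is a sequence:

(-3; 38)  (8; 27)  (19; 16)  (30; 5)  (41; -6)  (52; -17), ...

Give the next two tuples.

First slot — +11 each step: -3, 8, 19, 30, 41, 52 → 63 → 74.
For the second slot, together with the first slot always sums to 35: 38, 27, 16, 5, -6, -17 → -28 → -39.
Putting the parts together: (63; -28) and then (74; -39).

(63; -28), (74; -39)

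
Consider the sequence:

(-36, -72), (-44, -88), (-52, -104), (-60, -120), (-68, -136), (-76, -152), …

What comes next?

(-84, -168)

For the first component, −8 each step: -36, -44, -52, -60, -68, -76 → -84.
Second component goes -72, -88, -104, -120, -136, -152 → -168 (always 2 × the first component).
Combining the parts gives (-84, -168).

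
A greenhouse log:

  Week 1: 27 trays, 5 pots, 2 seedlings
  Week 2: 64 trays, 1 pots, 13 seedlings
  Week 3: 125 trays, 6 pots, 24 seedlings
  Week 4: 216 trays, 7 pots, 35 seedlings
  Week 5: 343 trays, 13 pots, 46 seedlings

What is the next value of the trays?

512

Trays — perfect cubes: 3³, 4³, 5³, …: 27, 64, 125, 216, 343 → 512.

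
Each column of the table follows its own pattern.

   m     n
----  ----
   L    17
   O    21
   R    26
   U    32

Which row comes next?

X  39

Column m goes L, O, R, U → X (letters move forward 3 places in the alphabet).
Column n — differences are 4, 5, 6, … (increasing by 1 each time): 17, 21, 26, 32 → 39.
Putting it together: X  39.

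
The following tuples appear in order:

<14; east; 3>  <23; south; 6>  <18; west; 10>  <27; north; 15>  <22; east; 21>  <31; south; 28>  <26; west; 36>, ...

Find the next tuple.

First slot — alternating steps +9, −5, +9, −5, …: 14, 23, 18, 27, 22, 31, 26 → 35.
For the direction, repeats east → south → west → north: east, south, west, north, east, south, west → north.
Third slot: differences are 3, 4, 5, … (increasing by 1 each time); 3, 6, 10, 15, 21, 28, 36 → 45.
Combining the parts gives <35; north; 45>.

<35; north; 45>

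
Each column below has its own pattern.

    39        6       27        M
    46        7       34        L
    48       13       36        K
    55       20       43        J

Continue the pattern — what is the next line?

First component goes 39, 46, 48, 55 → 57 (alternating steps +7, +2, +7, +2, …).
Second component: each term is the sum of the two before it, so 6, 7, 13, 20 → 33.
Third component goes 27, 34, 36, 43 → 45 (always 12 less than the first component).
Letter: letters move back 1 place in the alphabet, so M, L, K, J → I.
Combining the parts gives 57  33  45  I.

57  33  45  I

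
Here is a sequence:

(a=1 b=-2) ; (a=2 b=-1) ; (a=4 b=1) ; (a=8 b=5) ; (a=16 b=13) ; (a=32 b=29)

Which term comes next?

(a=64 b=61)

A goes 1, 2, 4, 8, 16, 32 → 64 (×2 each step).
B goes -2, -1, 1, 5, 13, 29 → 61 (always 3 less than the a).
Combining the parts gives (a=64 b=61).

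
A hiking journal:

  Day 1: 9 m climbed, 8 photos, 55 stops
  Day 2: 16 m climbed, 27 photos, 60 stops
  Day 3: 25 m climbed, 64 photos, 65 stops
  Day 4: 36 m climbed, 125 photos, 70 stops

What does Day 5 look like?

M climbed: perfect squares: 3², 4², 5², …; 9, 16, 25, 36 → 49.
For the photos, perfect cubes: 2³, 3³, 4³, …: 8, 27, 64, 125 → 216.
For the stops, +5 each step: 55, 60, 65, 70 → 75.
So the next record is 49 m climbed, 216 photos, 75 stops.

49 m climbed, 216 photos, 75 stops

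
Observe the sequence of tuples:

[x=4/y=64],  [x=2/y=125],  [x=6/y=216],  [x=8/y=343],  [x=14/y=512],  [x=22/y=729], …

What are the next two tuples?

X: each term is the sum of the two before it, so 4, 2, 6, 8, 14, 22 → 36 → 58.
Y — perfect cubes: 4³, 5³, 6³, …: 64, 125, 216, 343, 512, 729 → 1000 → 1331.
So the next two tuples are [x=36/y=1000] and [x=58/y=1331].

[x=36/y=1000], [x=58/y=1331]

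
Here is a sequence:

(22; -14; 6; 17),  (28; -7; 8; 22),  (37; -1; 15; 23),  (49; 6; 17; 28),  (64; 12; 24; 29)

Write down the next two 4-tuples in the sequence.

(82; 19; 26; 34), (103; 25; 33; 35)

For the first slot, differences are 6, 9, 12, … (increasing by 3 each time): 22, 28, 37, 49, 64 → 82 → 103.
Second slot goes -14, -7, -1, 6, 12 → 19 → 25 (alternating steps +7, +6, +7, +6, …).
Third slot goes 6, 8, 15, 17, 24 → 26 → 33 (alternating steps +2, +7, +2, +7, …).
Fourth slot: alternating steps +5, +1, +5, +1, …, so 17, 22, 23, 28, 29 → 34 → 35.
So the next two 4-tuples are (82; 19; 26; 34) and (103; 25; 33; 35).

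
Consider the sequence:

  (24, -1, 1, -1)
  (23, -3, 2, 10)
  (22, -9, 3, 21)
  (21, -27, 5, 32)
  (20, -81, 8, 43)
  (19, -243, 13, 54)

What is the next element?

(18, -729, 21, 65)

First value goes 24, 23, 22, 21, 20, 19 → 18 (−1 each step).
Second value: -1, -3, -9, -27, -81, -243 → -729 (×3 each step).
Third value goes 1, 2, 3, 5, 8, 13 → 21 (each term is the sum of the two before it).
Fourth value — +11 each step: -1, 10, 21, 32, 43, 54 → 65.
So the next element is (18, -729, 21, 65).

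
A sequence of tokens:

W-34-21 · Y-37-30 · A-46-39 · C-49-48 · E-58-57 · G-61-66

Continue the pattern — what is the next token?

Letter — letters move forward 2 places in the alphabet, wrapping Z→A: W, Y, A, C, E, G → I.
Second component goes 34, 37, 46, 49, 58, 61 → 70 (alternating steps +3, +9, +3, +9, …).
Third component goes 21, 30, 39, 48, 57, 66 → 75 (+9 each step).
Putting it together: I-70-75.

I-70-75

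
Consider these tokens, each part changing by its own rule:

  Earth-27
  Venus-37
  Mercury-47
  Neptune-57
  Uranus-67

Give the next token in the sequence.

For the planet, runs backward through the planets Mercury→Neptune: Earth, Venus, Mercury, Neptune, Uranus → Saturn.
Second component — +10 each step: 27, 37, 47, 57, 67 → 77.
So the next token is Saturn-77.

Saturn-77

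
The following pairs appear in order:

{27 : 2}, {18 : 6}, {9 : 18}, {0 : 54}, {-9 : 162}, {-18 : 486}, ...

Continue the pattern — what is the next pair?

{-27 : 1458}

First part: −9 each step, so 27, 18, 9, 0, -9, -18 → -27.
Second part goes 2, 6, 18, 54, 162, 486 → 1458 (×3 each step).
Putting it together: {-27 : 1458}.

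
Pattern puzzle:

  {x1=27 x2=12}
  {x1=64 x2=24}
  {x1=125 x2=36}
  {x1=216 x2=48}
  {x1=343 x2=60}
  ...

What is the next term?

X1: perfect cubes: 3³, 4³, 5³, …; 27, 64, 125, 216, 343 → 512.
X2: 12, 24, 36, 48, 60 → 72 (+12 each step).
Putting it together: {x1=512 x2=72}.

{x1=512 x2=72}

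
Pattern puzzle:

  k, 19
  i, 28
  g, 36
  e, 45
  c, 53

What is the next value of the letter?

Letter: k, i, g, e, c → a (letters move back 2 places in the alphabet).

a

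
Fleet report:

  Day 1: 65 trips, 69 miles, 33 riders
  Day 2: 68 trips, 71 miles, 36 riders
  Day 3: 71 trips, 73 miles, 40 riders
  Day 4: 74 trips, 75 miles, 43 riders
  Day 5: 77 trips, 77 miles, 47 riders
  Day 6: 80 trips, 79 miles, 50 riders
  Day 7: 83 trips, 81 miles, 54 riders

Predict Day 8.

Trips: +3 each step, so 65, 68, 71, 74, 77, 80, 83 → 86.
Miles — +2 each step: 69, 71, 73, 75, 77, 79, 81 → 83.
Riders — alternating steps +3, +4, +3, +4, …: 33, 36, 40, 43, 47, 50, 54 → 57.
Putting it together: 86 trips, 83 miles, 57 riders.

86 trips, 83 miles, 57 riders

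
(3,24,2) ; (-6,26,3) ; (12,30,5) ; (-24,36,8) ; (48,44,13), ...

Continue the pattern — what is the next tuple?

First slot — ×(-2) each step: 3, -6, 12, -24, 48 → -96.
Second slot goes 24, 26, 30, 36, 44 → 54 (differences are 2, 4, 6, … (increasing by 2 each time)).
Third slot: each term is the sum of the two before it; 2, 3, 5, 8, 13 → 21.
Combining the parts gives (-96,54,21).

(-96,54,21)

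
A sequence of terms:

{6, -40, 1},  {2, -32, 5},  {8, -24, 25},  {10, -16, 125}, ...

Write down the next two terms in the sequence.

{18, -8, 625}, {28, 0, 3125}

First value goes 6, 2, 8, 10 → 18 → 28 (each term is the sum of the two before it).
For the second value, +8 each step: -40, -32, -24, -16 → -8 → 0.
Third value: ×5 each step; 1, 5, 25, 125 → 625 → 3125.
So the next two terms are {18, -8, 625} and {28, 0, 3125}.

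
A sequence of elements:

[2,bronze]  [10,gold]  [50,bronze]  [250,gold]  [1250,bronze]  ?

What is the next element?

[6250,gold]

First coordinate goes 2, 10, 50, 250, 1250 → 6250 (×5 each step).
Rank — alternates bronze ↔ gold: bronze, gold, bronze, gold, bronze → gold.
So the next element is [6250,gold].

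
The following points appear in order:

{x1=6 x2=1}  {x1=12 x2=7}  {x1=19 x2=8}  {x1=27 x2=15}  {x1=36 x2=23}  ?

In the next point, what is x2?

38

X1 — differences are 6, 7, 8, … (increasing by 1 each time): 6, 12, 19, 27, 36 → 46.
X2: each term is the sum of the two before it, so 1, 7, 8, 15, 23 → 38.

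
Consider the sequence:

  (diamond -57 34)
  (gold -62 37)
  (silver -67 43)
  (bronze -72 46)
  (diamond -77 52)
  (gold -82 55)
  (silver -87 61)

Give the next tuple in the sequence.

For the rank, repeats diamond → gold → silver → bronze: diamond, gold, silver, bronze, diamond, gold, silver → bronze.
For the second part, −5 each step: -57, -62, -67, -72, -77, -82, -87 → -92.
Third part: alternating steps +3, +6, +3, +6, …, so 34, 37, 43, 46, 52, 55, 61 → 64.
Combining the parts gives (bronze -92 64).

(bronze -92 64)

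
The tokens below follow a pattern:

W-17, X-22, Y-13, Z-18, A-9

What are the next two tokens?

B-14 then C-5

Letter — letters move forward 1 place in the alphabet, wrapping Z→A: W, X, Y, Z, A → B → C.
Second component: alternating steps +5, −9, +5, −9, …, so 17, 22, 13, 18, 9 → 14 → 5.
So the next two tokens are B-14 and C-5.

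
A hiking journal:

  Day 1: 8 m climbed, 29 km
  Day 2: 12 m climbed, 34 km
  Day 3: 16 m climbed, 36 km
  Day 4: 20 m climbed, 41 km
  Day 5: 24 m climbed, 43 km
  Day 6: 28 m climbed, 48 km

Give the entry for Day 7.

32 m climbed, 50 km

M climbed goes 8, 12, 16, 20, 24, 28 → 32 (+4 each step).
Km: alternating steps +5, +2, +5, +2, …, so 29, 34, 36, 41, 43, 48 → 50.
So the next record is 32 m climbed, 50 km.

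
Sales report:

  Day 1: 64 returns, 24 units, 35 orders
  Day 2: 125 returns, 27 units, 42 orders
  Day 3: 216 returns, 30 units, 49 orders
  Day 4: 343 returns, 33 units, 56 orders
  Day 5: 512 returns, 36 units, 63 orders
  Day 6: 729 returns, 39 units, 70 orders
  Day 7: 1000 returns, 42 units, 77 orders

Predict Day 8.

1331 returns, 45 units, 84 orders

Returns: 64, 125, 216, 343, 512, 729, 1000 → 1331 (perfect cubes: 4³, 5³, 6³, …).
Units: +3 each step; 24, 27, 30, 33, 36, 39, 42 → 45.
Orders: +7 each step; 35, 42, 49, 56, 63, 70, 77 → 84.
Putting it together: 1331 returns, 45 units, 84 orders.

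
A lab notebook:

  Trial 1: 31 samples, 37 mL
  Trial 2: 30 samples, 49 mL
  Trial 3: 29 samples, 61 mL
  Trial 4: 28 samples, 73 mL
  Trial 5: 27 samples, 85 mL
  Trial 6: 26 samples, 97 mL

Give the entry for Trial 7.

25 samples, 109 mL

Samples — −1 each step: 31, 30, 29, 28, 27, 26 → 25.
ML — +12 each step: 37, 49, 61, 73, 85, 97 → 109.
So the next record is 25 samples, 109 mL.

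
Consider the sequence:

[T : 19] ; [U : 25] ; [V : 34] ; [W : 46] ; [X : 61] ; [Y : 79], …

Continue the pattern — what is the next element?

Letter: letters move forward 1 place in the alphabet; T, U, V, W, X, Y → Z.
For the second part, differences are 6, 9, 12, … (increasing by 3 each time): 19, 25, 34, 46, 61, 79 → 100.
Combining the parts gives [Z : 100].

[Z : 100]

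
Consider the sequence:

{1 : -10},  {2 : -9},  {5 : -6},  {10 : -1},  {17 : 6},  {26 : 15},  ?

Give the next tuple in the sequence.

{37 : 26}

First slot: differences are 1, 3, 5, … (increasing by 2 each time); 1, 2, 5, 10, 17, 26 → 37.
Second slot: -10, -9, -6, -1, 6, 15 → 26 (always 11 less than the first slot).
Putting it together: {37 : 26}.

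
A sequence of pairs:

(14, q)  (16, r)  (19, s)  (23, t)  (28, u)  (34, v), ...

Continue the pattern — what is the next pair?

(41, w)

For the first entry, differences are 2, 3, 4, … (increasing by 1 each time): 14, 16, 19, 23, 28, 34 → 41.
Letter goes q, r, s, t, u, v → w (letters move forward 1 place in the alphabet).
So the next pair is (41, w).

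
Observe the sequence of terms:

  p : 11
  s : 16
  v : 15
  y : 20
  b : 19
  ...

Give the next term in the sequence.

For the letter, letters move forward 3 places in the alphabet, wrapping Z→A: p, s, v, y, b → e.
Second part goes 11, 16, 15, 20, 19 → 24 (alternating steps +5, −1, +5, −1, …).
Putting it together: e : 24.

e : 24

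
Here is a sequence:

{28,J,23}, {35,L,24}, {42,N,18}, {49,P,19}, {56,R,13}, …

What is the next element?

{63,T,14}

First coordinate: 28, 35, 42, 49, 56 → 63 (+7 each step).
Letter — letters move forward 2 places in the alphabet: J, L, N, P, R → T.
Third coordinate: alternating steps +1, −6, +1, −6, …, so 23, 24, 18, 19, 13 → 14.
Combining the parts gives {63,T,14}.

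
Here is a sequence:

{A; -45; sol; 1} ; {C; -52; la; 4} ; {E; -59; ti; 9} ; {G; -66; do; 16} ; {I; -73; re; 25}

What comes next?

For the letter, letters move forward 2 places in the alphabet: A, C, E, G, I → K.
For the second entry, −7 each step: -45, -52, -59, -66, -73 → -80.
Note: runs through the solfège scale do→ti, so sol, la, ti, do, re → mi.
For the fourth entry, perfect squares: 1², 2², 3², …: 1, 4, 9, 16, 25 → 36.
Putting it together: {K; -80; mi; 36}.

{K; -80; mi; 36}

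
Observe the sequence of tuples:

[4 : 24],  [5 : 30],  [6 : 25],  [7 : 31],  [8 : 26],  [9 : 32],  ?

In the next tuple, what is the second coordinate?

Second coordinate: 24, 30, 25, 31, 26, 32 → 27 (alternating steps +6, −5, +6, −5, …).

27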